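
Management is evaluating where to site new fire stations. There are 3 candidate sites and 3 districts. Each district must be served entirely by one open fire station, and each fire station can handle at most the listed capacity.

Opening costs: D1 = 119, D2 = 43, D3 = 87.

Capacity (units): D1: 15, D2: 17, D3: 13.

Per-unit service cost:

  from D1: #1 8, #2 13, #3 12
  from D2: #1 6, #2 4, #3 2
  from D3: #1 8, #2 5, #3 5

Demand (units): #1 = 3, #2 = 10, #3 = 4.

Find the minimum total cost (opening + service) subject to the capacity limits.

Minimum total cost: 109

Open {D2}: #1→D2 6·3=18, #2→D2 4·10=40, #3→D2 2·4=8.
Loads: D2 carries 17/17. Service 66; fixed 43; total 109.
Next best feasible plan costs 196.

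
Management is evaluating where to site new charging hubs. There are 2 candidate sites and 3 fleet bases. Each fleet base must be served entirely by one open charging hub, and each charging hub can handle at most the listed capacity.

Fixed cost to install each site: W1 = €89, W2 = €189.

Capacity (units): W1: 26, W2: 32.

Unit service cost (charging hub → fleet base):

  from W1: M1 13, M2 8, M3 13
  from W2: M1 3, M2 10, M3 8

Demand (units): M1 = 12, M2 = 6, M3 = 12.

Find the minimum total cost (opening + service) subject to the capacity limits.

Minimum total cost: 381

Open {W2}: M1→W2 3·12=36, M2→W2 10·6=60, M3→W2 8·12=96.
Loads: W2 carries 30/32. Service 192; fixed 189; total 381.
Next best feasible plan costs 458.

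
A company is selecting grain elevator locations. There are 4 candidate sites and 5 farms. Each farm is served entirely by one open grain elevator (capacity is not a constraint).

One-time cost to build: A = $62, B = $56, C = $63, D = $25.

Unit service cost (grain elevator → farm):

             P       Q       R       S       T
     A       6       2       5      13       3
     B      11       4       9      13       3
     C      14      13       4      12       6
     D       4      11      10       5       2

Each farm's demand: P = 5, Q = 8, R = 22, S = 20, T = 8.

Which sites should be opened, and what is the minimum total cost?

Open A and D; minimum total cost 349.

For any fixed open set, each farm goes to its cheapest open site; total = fixed + service.
{A, D}: P→D 4·5=20, Q→A 2·8=16, R→A 5·22=110, S→D 5·20=100, T→D 2·8=16. Service 262; fixed 87; total 349.
{A, C, D}: service 240 + fixed 150 = 390
{B, C, D}: service 256 + fixed 144 = 400
{A, B, C, D}: P→D 4·5=20, Q→A 2·8=16, R→C 4·22=88, S→D 5·20=100, T→D 2·8=16. Service 240; fixed 206; total 446.
(All 15 nonempty subsets were checked; A and D is lowest.)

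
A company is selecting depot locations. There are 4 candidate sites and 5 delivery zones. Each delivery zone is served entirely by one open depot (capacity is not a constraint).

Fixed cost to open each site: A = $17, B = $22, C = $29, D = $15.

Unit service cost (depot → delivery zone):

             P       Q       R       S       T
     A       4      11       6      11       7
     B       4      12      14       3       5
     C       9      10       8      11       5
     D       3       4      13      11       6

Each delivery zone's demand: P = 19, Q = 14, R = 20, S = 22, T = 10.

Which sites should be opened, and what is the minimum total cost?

Open A, B and D; minimum total cost 403.

For any fixed open set, each delivery zone goes to its cheapest open site; total = fixed + service.
{A, B, D}: P→D 3·19=57, Q→D 4·14=56, R→A 6·20=120, S→B 3·22=66, T→B 5·10=50. Service 349; fixed 54; total 403.
{A, B, C, D}: service 349 + fixed 83 = 432
{B, C, D}: P→D 3·19=57, Q→D 4·14=56, R→C 8·20=160, S→B 3·22=66, T→B 5·10=50. Service 389; fixed 66; total 455.
{D}: P→D 3·19=57, Q→D 4·14=56, R→D 13·20=260, S→D 11·22=242, T→D 6·10=60. Service 675; fixed 15; total 690.
No other subset beats 403.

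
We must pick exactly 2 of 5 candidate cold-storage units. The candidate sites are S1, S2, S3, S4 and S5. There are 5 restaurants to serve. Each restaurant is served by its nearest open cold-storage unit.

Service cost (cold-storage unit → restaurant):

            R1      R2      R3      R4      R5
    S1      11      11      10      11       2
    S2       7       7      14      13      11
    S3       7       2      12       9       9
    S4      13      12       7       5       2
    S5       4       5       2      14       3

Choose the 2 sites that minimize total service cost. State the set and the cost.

Choose S4 and S5; total service cost 18.

With exactly 2 open, each restaurant uses its cheapest among the chosen.
{S4, S5}: R1→S5 4, R2→S5 5, R3→S5 2, R4→S4 5, R5→S4 2. Service cost 18.
{S3, S5}: service cost 20
{S3, S4}: service cost 23
Among all 10 size-2 choices, {S4, S5} is lowest.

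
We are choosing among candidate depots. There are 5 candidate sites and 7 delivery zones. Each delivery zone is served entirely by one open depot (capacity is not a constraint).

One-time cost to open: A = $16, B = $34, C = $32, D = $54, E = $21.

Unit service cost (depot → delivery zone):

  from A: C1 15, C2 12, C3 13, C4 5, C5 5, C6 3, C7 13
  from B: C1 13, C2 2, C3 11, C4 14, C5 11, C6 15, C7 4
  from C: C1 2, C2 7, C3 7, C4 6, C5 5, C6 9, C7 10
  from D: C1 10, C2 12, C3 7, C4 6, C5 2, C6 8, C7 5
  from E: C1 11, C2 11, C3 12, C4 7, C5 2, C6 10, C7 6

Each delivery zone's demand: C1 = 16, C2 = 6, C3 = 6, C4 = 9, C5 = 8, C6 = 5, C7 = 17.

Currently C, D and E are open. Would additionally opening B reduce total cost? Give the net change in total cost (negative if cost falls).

Current service cost with {C, D, E}: 311.
Adding B: each delivery zone re-picks its cheapest; new service cost 264, saving 47.
Extra fixed cost: 34. Net change = 34 − 47 = -13.
(Totals: 418 → 405.)

Yes — net change −13 (cost falls by 13).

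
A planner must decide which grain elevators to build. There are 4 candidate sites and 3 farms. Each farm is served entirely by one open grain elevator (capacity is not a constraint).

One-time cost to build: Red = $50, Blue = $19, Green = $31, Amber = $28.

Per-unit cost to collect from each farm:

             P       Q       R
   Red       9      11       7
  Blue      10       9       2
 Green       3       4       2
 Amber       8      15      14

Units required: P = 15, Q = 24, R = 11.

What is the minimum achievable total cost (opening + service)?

Minimum total cost: 194

For any fixed open set, each farm goes to its cheapest open site; total = fixed + service.
{Green}: P→Green 3·15=45, Q→Green 4·24=96, R→Green 2·11=22. Service 163; fixed 31; total 194.
{Blue, Green}: P→Green 3·15=45, Q→Green 4·24=96, R→Blue 2·11=22. Service 163; fixed 50; total 213.
{Green, Amber}: service 163 + fixed 59 = 222
{Red, Blue, Green, Amber}: P→Green 3·15=45, Q→Green 4·24=96, R→Blue 2·11=22. Service 163; fixed 128; total 291.
No other subset beats 194.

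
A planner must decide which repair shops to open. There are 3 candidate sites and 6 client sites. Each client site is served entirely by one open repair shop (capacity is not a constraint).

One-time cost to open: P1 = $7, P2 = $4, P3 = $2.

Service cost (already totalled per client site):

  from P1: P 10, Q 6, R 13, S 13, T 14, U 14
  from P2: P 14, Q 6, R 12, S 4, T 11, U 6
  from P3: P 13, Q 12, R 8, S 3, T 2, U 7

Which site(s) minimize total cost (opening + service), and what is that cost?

Open P2 and P3; minimum total cost 44.

For any fixed open set, each client site goes to its cheapest open site; total = fixed + service.
{P2, P3}: P→P3 13, Q→P2 6, R→P3 8, S→P3 3, T→P3 2, U→P2 6. Service 38; fixed 6; total 44.
{P1, P3}: P→P1 10, Q→P1 6, R→P3 8, S→P3 3, T→P3 2, U→P3 7. Service 36; fixed 9; total 45.
{P3}: service 45 + fixed 2 = 47
{P1, P2, P3}: service 35 + fixed 13 = 48
(All 7 nonempty subsets were checked; P2 and P3 is lowest.)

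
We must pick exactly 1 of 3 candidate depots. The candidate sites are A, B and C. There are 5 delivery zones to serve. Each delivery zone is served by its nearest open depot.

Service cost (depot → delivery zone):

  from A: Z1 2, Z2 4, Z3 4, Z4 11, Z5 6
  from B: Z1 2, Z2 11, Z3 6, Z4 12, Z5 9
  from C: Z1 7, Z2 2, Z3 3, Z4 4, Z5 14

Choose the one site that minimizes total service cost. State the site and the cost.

Choose A only; total service cost 27.

With exactly 1 open, each delivery zone uses its cheapest among the chosen.
{A}: Z1→A 2, Z2→A 4, Z3→A 4, Z4→A 11, Z5→A 6. Service cost 27.
{C}: service cost 30
{B}: service cost 40
Among all 3 size-1 choices, {A} is lowest.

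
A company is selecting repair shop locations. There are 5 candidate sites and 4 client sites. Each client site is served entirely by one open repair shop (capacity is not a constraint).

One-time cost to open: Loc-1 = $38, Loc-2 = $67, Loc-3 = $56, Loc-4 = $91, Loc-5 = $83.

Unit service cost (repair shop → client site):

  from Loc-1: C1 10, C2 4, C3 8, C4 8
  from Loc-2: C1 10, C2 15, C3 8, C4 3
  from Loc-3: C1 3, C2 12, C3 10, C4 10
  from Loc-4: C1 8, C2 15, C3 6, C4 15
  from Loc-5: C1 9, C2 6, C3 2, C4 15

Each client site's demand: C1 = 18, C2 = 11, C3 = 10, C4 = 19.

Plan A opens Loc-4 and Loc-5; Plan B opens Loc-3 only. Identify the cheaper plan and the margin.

Plan A: {Loc-4, Loc-5}: C1→Loc-4 8·18=144, C2→Loc-5 6·11=66, C3→Loc-5 2·10=20, C4→Loc-4 15·19=285. Service 515; fixed 174; total 689.
Plan B: {Loc-3}: C1→Loc-3 3·18=54, C2→Loc-3 12·11=132, C3→Loc-3 10·10=100, C4→Loc-3 10·19=190. Service 476; fixed 56; total 532.
Difference: |689 − 532| = 157.

Plan B is cheaper by 157.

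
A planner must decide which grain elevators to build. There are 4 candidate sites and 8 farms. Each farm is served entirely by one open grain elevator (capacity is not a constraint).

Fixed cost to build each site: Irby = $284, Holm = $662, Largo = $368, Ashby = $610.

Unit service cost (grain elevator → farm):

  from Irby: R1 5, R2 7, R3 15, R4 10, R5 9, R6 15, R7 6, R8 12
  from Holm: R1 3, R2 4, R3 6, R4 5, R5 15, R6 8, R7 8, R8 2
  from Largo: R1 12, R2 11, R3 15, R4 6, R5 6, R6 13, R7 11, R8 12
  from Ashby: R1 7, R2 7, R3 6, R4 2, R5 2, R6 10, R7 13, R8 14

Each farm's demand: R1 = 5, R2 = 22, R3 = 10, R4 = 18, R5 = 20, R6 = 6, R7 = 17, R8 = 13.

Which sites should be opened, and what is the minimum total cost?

Open Irby only; minimum total cost 1321.

For any fixed open set, each farm goes to its cheapest open site; total = fixed + service.
{Irby}: R1→Irby 5·5=25, R2→Irby 7·22=154, R3→Irby 15·10=150, R4→Irby 10·18=180, R5→Irby 9·20=180, R6→Irby 15·6=90, R7→Irby 6·17=102, R8→Irby 12·13=156. Service 1037; fixed 284; total 1321.
{Ashby}: service 788 + fixed 610 = 1398
{Holm}: service 763 + fixed 662 = 1425
{Irby, Holm, Largo, Ashby}: service 415 + fixed 1924 = 2339
No other subset beats 1321.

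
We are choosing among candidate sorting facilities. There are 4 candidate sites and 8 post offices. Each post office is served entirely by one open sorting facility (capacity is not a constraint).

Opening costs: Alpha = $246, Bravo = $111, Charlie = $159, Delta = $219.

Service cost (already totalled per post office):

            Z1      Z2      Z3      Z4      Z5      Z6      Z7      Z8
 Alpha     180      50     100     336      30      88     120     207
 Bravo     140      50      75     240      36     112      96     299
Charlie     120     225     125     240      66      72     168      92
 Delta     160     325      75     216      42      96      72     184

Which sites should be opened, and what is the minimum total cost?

For any fixed open set, each post office goes to its cheapest open site; total = fixed + service.
{Bravo, Charlie}: Z1→Charlie 120, Z2→Bravo 50, Z3→Bravo 75, Z4→Bravo 240, Z5→Bravo 36, Z6→Charlie 72, Z7→Bravo 96, Z8→Charlie 92. Service 781; fixed 270; total 1051.
{Bravo}: service 1048 + fixed 111 = 1159
{Bravo, Delta}: service 869 + fixed 330 = 1199
{Alpha, Bravo, Charlie, Delta}: service 727 + fixed 735 = 1462
No other subset beats 1051.

Open Bravo and Charlie; minimum total cost 1051.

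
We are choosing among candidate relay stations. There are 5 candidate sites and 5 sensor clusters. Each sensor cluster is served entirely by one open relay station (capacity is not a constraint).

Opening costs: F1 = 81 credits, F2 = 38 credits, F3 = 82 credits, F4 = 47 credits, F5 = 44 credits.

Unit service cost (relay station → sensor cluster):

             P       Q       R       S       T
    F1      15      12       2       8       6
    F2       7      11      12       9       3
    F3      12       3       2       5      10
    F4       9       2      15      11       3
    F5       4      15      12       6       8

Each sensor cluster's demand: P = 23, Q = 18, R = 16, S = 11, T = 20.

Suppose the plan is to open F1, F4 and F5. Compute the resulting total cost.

Total cost: 458

Each sensor cluster is assigned to its cheapest site among the open ones.
{F1, F4, F5}: P→F5 4·23=92, Q→F4 2·18=36, R→F1 2·16=32, S→F5 6·11=66, T→F4 3·20=60. Service 286; fixed 172; total 458.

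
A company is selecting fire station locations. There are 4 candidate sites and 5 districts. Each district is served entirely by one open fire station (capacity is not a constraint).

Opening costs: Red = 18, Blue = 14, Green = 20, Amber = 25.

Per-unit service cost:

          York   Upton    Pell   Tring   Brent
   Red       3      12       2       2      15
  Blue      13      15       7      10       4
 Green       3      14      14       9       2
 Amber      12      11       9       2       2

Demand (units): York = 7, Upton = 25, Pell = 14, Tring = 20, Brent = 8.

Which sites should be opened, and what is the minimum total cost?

For any fixed open set, each district goes to its cheapest open site; total = fixed + service.
{Red, Amber}: York→Red 3·7=21, Upton→Amber 11·25=275, Pell→Red 2·14=28, Tring→Red 2·20=40, Brent→Amber 2·8=16. Service 380; fixed 43; total 423.
{Red, Blue, Amber}: York→Red 3·7=21, Upton→Amber 11·25=275, Pell→Red 2·14=28, Tring→Red 2·20=40, Brent→Amber 2·8=16. Service 380; fixed 57; total 437.
{Red, Green}: York→Red 3·7=21, Upton→Red 12·25=300, Pell→Red 2·14=28, Tring→Red 2·20=40, Brent→Green 2·8=16. Service 405; fixed 38; total 443.
{Red, Blue, Green, Amber}: York→Red 3·7=21, Upton→Amber 11·25=275, Pell→Red 2·14=28, Tring→Red 2·20=40, Brent→Green 2·8=16. Service 380; fixed 77; total 457.
No other subset beats 423.

Open Red and Amber; minimum total cost 423.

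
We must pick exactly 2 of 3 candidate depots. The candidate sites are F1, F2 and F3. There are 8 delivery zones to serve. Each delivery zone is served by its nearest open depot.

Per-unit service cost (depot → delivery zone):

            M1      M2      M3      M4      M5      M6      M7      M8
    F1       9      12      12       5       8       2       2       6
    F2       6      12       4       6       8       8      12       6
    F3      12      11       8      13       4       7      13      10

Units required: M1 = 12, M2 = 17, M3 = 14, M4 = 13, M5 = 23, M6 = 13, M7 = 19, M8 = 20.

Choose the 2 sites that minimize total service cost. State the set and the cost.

With exactly 2 open, each delivery zone uses its cheapest among the chosen.
{F1, F3}: M1→F1 9·12=108, M2→F3 11·17=187, M3→F3 8·14=112, M4→F1 5·13=65, M5→F3 4·23=92, M6→F1 2·13=26, M7→F1 2·19=38, M8→F1 6·20=120. Service cost 748.
{F1, F2}: service cost 765
{F2, F3}: service cost 924
Among all 3 size-2 choices, {F1, F3} is lowest.

Choose F1 and F3; total service cost 748.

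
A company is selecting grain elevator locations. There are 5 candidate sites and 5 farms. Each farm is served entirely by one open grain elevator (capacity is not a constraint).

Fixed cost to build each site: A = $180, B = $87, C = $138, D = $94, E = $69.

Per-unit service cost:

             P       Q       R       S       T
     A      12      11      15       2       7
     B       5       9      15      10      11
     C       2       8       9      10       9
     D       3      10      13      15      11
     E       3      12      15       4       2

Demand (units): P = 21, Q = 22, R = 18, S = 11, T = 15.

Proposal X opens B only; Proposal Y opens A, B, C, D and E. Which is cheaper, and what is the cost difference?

Proposal X is cheaper by 65.

Proposal X: {B}: P→B 5·21=105, Q→B 9·22=198, R→B 15·18=270, S→B 10·11=110, T→B 11·15=165. Service 848; fixed 87; total 935.
Proposal Y: {A, B, C, D, E}: P→C 2·21=42, Q→C 8·22=176, R→C 9·18=162, S→A 2·11=22, T→E 2·15=30. Service 432; fixed 568; total 1000.
Difference: |935 − 1000| = 65.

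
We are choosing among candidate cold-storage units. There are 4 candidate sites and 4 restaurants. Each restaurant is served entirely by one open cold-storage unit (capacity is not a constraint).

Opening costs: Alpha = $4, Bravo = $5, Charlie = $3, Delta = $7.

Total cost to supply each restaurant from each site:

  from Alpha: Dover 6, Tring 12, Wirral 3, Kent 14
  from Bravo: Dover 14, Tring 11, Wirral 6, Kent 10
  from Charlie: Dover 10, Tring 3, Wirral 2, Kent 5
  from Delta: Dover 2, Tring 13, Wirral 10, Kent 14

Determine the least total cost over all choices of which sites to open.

Minimum total cost: 22

For any fixed open set, each restaurant goes to its cheapest open site; total = fixed + service.
{Charlie, Delta}: Dover→Delta 2, Tring→Charlie 3, Wirral→Charlie 2, Kent→Charlie 5. Service 12; fixed 10; total 22.
{Alpha, Charlie}: service 16 + fixed 7 = 23
{Charlie}: service 20 + fixed 3 = 23
{Alpha, Bravo, Charlie, Delta}: service 12 + fixed 19 = 31
No other subset beats 22.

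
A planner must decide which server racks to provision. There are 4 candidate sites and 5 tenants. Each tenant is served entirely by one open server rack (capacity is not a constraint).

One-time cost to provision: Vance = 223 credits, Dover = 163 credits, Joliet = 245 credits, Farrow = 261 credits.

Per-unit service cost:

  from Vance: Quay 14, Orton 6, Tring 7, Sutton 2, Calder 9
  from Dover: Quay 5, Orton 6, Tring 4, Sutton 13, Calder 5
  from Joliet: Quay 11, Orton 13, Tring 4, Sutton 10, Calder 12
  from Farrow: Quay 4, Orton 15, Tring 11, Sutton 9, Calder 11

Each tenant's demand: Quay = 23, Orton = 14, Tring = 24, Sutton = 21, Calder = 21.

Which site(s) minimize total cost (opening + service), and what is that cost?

Open Vance and Dover; minimum total cost 828.

For any fixed open set, each tenant goes to its cheapest open site; total = fixed + service.
{Vance, Dover}: Quay→Dover 5·23=115, Orton→Vance 6·14=84, Tring→Dover 4·24=96, Sutton→Vance 2·21=42, Calder→Dover 5·21=105. Service 442; fixed 386; total 828.
{Dover}: Quay→Dover 5·23=115, Orton→Dover 6·14=84, Tring→Dover 4·24=96, Sutton→Dover 13·21=273, Calder→Dover 5·21=105. Service 673; fixed 163; total 836.
{Dover, Farrow}: Quay→Farrow 4·23=92, Orton→Dover 6·14=84, Tring→Dover 4·24=96, Sutton→Farrow 9·21=189, Calder→Dover 5·21=105. Service 566; fixed 424; total 990.
{Vance, Dover, Joliet, Farrow}: Quay→Farrow 4·23=92, Orton→Vance 6·14=84, Tring→Dover 4·24=96, Sutton→Vance 2·21=42, Calder→Dover 5·21=105. Service 419; fixed 892; total 1311.
(All 15 nonempty subsets were checked; Vance and Dover is lowest.)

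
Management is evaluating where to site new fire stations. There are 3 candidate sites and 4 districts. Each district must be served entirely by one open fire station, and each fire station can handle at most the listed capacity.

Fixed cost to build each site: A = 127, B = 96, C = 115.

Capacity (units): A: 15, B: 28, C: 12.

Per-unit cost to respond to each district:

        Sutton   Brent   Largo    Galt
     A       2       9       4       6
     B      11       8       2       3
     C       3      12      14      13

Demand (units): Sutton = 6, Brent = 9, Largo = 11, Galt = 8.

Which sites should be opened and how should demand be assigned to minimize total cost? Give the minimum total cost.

Minimum total cost: 347

Open {B, C}: Sutton→C 3·6=18, Brent→B 8·9=72, Largo→B 2·11=22, Galt→B 3·8=24.
Loads: B carries 28/28, C carries 6/12. Service 136; fixed 211; total 347.
Next best feasible plan costs 353.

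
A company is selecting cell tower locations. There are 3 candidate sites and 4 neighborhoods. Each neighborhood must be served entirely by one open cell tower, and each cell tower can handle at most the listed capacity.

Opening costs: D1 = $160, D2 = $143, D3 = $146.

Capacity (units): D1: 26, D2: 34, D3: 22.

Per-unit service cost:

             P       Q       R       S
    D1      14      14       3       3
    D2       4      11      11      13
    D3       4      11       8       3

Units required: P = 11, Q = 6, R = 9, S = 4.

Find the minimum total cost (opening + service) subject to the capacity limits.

Open {D2}: P→D2 4·11=44, Q→D2 11·6=66, R→D2 11·9=99, S→D2 13·4=52.
Loads: D2 carries 30/34. Service 261; fixed 143; total 404.
Next best feasible plan costs 452.

Minimum total cost: 404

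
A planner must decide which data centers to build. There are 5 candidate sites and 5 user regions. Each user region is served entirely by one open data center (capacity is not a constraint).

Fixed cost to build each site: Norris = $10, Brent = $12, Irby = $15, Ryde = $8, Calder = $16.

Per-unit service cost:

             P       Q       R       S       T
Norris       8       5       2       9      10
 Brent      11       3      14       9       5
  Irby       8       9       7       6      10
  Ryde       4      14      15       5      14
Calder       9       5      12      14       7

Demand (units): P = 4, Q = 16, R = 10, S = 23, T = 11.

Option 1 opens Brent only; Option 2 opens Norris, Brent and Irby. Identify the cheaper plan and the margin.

Option 1: {Brent}: P→Brent 11·4=44, Q→Brent 3·16=48, R→Brent 14·10=140, S→Brent 9·23=207, T→Brent 5·11=55. Service 494; fixed 12; total 506.
Option 2: {Norris, Brent, Irby}: P→Norris 8·4=32, Q→Brent 3·16=48, R→Norris 2·10=20, S→Irby 6·23=138, T→Brent 5·11=55. Service 293; fixed 37; total 330.
Difference: |506 − 330| = 176.

Option 2 is cheaper by 176.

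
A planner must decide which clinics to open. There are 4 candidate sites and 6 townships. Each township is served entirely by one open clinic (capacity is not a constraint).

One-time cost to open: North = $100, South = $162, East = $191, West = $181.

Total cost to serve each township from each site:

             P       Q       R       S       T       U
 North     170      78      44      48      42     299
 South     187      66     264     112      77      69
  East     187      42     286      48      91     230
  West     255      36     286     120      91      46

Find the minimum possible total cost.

For any fixed open set, each township goes to its cheapest open site; total = fixed + service.
{North, West}: P→North 170, Q→West 36, R→North 44, S→North 48, T→North 42, U→West 46. Service 386; fixed 281; total 667.
{North, South}: service 439 + fixed 262 = 701
{North}: service 681 + fixed 100 = 781
{North, South, East, West}: service 386 + fixed 634 = 1020
No other subset beats 667.

Minimum total cost: 667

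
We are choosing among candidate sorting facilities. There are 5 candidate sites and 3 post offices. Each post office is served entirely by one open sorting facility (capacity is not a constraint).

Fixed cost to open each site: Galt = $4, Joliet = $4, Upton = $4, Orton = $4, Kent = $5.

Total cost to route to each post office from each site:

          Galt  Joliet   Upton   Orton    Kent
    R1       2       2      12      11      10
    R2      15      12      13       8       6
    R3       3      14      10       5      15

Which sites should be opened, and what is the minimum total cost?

Open Galt and Kent; minimum total cost 20.

For any fixed open set, each post office goes to its cheapest open site; total = fixed + service.
{Galt, Kent}: R1→Galt 2, R2→Kent 6, R3→Galt 3. Service 11; fixed 9; total 20.
{Galt, Orton}: R1→Galt 2, R2→Orton 8, R3→Galt 3. Service 13; fixed 8; total 21.
{Joliet, Orton}: service 15 + fixed 8 = 23
{Galt, Joliet, Upton, Orton, Kent}: service 11 + fixed 21 = 32
No other subset beats 20.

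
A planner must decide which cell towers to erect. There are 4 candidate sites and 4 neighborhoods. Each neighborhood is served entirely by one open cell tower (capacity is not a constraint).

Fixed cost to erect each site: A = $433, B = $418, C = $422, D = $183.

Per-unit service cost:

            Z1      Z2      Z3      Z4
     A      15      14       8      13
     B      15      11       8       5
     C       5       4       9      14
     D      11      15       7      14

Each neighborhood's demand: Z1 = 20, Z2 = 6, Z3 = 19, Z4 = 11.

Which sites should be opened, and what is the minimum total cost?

Open D only; minimum total cost 780.

For any fixed open set, each neighborhood goes to its cheapest open site; total = fixed + service.
{D}: Z1→D 11·20=220, Z2→D 15·6=90, Z3→D 7·19=133, Z4→D 14·11=154. Service 597; fixed 183; total 780.
{C}: Z1→C 5·20=100, Z2→C 4·6=24, Z3→C 9·19=171, Z4→C 14·11=154. Service 449; fixed 422; total 871.
{B}: service 573 + fixed 418 = 991
{A, B, C, D}: service 312 + fixed 1456 = 1768
No other subset beats 780.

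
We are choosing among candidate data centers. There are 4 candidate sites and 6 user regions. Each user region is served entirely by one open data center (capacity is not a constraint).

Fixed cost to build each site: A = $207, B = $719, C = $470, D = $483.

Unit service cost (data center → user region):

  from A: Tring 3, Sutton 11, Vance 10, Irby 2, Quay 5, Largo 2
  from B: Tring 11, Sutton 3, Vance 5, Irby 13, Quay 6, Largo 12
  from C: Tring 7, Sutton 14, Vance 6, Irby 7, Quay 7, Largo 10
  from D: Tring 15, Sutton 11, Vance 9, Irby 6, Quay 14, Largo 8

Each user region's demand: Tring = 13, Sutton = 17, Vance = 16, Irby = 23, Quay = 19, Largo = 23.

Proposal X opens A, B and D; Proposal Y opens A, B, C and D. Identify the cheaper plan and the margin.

Proposal X: {A, B, D}: Tring→A 3·13=39, Sutton→B 3·17=51, Vance→B 5·16=80, Irby→A 2·23=46, Quay→A 5·19=95, Largo→A 2·23=46. Service 357; fixed 1409; total 1766.
Proposal Y: {A, B, C, D}: Tring→A 3·13=39, Sutton→B 3·17=51, Vance→B 5·16=80, Irby→A 2·23=46, Quay→A 5·19=95, Largo→A 2·23=46. Service 357; fixed 1879; total 2236.
Difference: |1766 − 2236| = 470.

Proposal X is cheaper by 470.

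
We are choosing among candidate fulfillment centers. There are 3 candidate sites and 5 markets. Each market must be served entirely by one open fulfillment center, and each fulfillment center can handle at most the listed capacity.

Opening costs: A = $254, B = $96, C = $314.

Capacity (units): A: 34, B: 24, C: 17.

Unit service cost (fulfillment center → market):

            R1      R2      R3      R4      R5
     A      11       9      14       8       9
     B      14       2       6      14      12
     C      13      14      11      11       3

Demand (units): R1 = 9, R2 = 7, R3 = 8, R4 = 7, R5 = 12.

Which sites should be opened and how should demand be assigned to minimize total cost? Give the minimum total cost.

Minimum total cost: 675

Open {A, B}: R1→A 11·9=99, R2→B 2·7=14, R3→B 6·8=48, R4→A 8·7=56, R5→A 9·12=108.
Loads: A carries 28/34, B carries 15/24. Service 325; fixed 350; total 675.
Next best feasible plan costs 702.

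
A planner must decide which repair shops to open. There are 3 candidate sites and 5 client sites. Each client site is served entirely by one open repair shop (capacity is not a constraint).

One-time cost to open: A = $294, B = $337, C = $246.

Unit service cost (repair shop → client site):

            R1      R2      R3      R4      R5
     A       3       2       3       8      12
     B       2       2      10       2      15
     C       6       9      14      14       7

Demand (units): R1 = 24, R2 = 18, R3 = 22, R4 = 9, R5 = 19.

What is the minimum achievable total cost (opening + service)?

For any fixed open set, each client site goes to its cheapest open site; total = fixed + service.
{A}: R1→A 3·24=72, R2→A 2·18=36, R3→A 3·22=66, R4→A 8·9=72, R5→A 12·19=228. Service 474; fixed 294; total 768.
{A, C}: service 379 + fixed 540 = 919
{B}: service 607 + fixed 337 = 944
{A, B, C}: R1→B 2·24=48, R2→A 2·18=36, R3→A 3·22=66, R4→B 2·9=18, R5→C 7·19=133. Service 301; fixed 877; total 1178.
No other subset beats 768.

Minimum total cost: 768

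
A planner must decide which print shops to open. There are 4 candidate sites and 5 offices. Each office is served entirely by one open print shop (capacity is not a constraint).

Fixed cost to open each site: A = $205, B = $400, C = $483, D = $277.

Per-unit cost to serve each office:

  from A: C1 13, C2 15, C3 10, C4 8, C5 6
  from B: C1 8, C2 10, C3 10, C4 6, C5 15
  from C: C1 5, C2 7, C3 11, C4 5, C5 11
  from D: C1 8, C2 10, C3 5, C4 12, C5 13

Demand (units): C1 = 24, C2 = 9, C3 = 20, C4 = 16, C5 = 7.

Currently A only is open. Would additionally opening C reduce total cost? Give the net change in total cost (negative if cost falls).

Current service cost with {A}: 817.
Adding C: each office re-picks its cheapest; new service cost 505, saving 312.
Extra fixed cost: 483. Net change = 483 − 312 = 171.
(Totals: 1022 → 1193.)

No — net change +171 (cost rises by 171).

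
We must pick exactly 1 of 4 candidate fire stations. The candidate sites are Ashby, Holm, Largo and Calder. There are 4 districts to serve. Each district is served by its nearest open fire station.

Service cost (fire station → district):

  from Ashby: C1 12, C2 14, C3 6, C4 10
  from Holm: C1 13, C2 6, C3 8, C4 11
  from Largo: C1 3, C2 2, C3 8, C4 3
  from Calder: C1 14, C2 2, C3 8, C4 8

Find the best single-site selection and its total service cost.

With exactly 1 open, each district uses its cheapest among the chosen.
{Largo}: C1→Largo 3, C2→Largo 2, C3→Largo 8, C4→Largo 3. Service cost 16.
{Calder}: service cost 32
{Holm}: service cost 38
Among all 4 size-1 choices, {Largo} is lowest.

Choose Largo only; total service cost 16.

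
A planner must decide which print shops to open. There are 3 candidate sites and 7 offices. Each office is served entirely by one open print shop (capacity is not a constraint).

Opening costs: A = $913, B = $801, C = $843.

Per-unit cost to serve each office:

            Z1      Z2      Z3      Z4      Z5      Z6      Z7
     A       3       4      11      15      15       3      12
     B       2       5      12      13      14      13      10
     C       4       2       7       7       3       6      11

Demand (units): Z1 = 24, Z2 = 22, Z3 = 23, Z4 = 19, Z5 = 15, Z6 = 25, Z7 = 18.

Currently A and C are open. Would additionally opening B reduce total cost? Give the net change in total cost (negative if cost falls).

Current service cost with {A, C}: 728.
Adding B: each office re-picks its cheapest; new service cost 686, saving 42.
Extra fixed cost: 801. Net change = 801 − 42 = 759.
(Totals: 2484 → 3243.)

No — net change +759 (cost rises by 759).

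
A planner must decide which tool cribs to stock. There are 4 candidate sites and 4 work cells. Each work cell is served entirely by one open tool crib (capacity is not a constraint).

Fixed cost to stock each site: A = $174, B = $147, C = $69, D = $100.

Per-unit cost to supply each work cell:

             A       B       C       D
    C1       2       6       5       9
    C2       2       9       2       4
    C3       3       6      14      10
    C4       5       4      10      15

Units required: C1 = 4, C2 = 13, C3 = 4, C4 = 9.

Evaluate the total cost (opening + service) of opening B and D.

Total cost: 383

Each work cell is assigned to its cheapest site among the open ones.
{B, D}: C1→B 6·4=24, C2→D 4·13=52, C3→B 6·4=24, C4→B 4·9=36. Service 136; fixed 247; total 383.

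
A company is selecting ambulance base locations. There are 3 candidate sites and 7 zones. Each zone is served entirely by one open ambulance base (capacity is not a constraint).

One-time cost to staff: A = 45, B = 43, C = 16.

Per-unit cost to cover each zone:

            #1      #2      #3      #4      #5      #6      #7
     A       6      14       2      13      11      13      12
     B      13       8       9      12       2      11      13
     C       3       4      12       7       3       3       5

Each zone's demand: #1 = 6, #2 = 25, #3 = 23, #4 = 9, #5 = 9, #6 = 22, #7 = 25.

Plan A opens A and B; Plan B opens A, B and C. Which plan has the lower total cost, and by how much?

Plan B is cheaper by 498.

Plan A: {A, B}: #1→A 6·6=36, #2→B 8·25=200, #3→A 2·23=46, #4→B 12·9=108, #5→B 2·9=18, #6→B 11·22=242, #7→A 12·25=300. Service 950; fixed 88; total 1038.
Plan B: {A, B, C}: #1→C 3·6=18, #2→C 4·25=100, #3→A 2·23=46, #4→C 7·9=63, #5→B 2·9=18, #6→C 3·22=66, #7→C 5·25=125. Service 436; fixed 104; total 540.
Difference: |1038 − 540| = 498.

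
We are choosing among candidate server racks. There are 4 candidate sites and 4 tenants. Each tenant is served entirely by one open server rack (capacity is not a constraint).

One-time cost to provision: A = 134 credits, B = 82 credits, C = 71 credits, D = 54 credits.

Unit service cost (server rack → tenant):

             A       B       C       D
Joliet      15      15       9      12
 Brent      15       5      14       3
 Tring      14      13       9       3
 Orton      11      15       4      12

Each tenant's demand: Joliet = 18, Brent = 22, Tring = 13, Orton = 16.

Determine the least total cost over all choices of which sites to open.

For any fixed open set, each tenant goes to its cheapest open site; total = fixed + service.
{C, D}: Joliet→C 9·18=162, Brent→D 3·22=66, Tring→D 3·13=39, Orton→C 4·16=64. Service 331; fixed 125; total 456.
{B, C, D}: service 331 + fixed 207 = 538
{D}: service 513 + fixed 54 = 567
{A, B, C, D}: service 331 + fixed 341 = 672
No other subset beats 456.

Minimum total cost: 456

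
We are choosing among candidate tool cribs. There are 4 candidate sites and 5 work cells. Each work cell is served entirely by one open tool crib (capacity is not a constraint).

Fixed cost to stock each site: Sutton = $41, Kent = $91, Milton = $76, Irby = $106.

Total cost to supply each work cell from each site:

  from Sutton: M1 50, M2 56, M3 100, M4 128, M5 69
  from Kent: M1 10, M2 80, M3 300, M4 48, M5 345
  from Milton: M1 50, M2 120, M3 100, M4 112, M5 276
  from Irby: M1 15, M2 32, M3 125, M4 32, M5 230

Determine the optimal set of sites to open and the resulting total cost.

For any fixed open set, each work cell goes to its cheapest open site; total = fixed + service.
{Sutton, Irby}: M1→Irby 15, M2→Irby 32, M3→Sutton 100, M4→Irby 32, M5→Sutton 69. Service 248; fixed 147; total 395.
{Sutton, Kent}: service 283 + fixed 132 = 415
{Sutton}: M1→Sutton 50, M2→Sutton 56, M3→Sutton 100, M4→Sutton 128, M5→Sutton 69. Service 403; fixed 41; total 444.
{Sutton, Kent, Milton, Irby}: M1→Kent 10, M2→Irby 32, M3→Sutton 100, M4→Irby 32, M5→Sutton 69. Service 243; fixed 314; total 557.
(All 15 nonempty subsets were checked; Sutton and Irby is lowest.)

Open Sutton and Irby; minimum total cost 395.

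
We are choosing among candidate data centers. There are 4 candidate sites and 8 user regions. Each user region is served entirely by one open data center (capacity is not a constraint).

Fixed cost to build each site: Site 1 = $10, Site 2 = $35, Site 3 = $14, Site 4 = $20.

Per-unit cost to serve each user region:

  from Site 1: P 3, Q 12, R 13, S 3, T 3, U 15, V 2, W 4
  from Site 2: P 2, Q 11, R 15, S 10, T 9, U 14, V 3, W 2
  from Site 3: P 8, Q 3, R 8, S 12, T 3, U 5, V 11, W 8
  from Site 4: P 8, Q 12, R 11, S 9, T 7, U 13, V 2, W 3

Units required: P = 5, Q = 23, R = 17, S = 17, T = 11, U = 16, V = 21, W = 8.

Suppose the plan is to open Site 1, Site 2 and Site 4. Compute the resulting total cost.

Total cost: 865

Each user region is assigned to its cheapest site among the open ones.
{Site 1, Site 2, Site 4}: P→Site 2 2·5=10, Q→Site 2 11·23=253, R→Site 4 11·17=187, S→Site 1 3·17=51, T→Site 1 3·11=33, U→Site 4 13·16=208, V→Site 1 2·21=42, W→Site 2 2·8=16. Service 800; fixed 65; total 865.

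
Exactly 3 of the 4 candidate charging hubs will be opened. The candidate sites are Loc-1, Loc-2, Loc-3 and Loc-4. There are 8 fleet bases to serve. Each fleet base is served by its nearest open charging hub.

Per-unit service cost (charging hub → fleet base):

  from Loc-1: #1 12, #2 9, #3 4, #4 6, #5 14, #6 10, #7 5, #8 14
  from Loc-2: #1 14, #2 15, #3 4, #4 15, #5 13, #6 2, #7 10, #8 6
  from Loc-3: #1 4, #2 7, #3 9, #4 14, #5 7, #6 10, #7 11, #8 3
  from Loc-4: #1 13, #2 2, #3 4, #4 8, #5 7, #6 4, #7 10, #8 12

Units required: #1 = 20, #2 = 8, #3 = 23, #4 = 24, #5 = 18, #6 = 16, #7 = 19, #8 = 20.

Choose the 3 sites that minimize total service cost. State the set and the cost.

With exactly 3 open, each fleet base uses its cheapest among the chosen.
{Loc-1, Loc-3, Loc-4}: #1→Loc-3 4·20=80, #2→Loc-4 2·8=16, #3→Loc-1 4·23=92, #4→Loc-1 6·24=144, #5→Loc-3 7·18=126, #6→Loc-4 4·16=64, #7→Loc-1 5·19=95, #8→Loc-3 3·20=60. Service cost 677.
{Loc-1, Loc-2, Loc-3}: service cost 685
{Loc-2, Loc-3, Loc-4}: service cost 788
Among all 4 size-3 choices, {Loc-1, Loc-3, Loc-4} is lowest.

Choose Loc-1, Loc-3 and Loc-4; total service cost 677.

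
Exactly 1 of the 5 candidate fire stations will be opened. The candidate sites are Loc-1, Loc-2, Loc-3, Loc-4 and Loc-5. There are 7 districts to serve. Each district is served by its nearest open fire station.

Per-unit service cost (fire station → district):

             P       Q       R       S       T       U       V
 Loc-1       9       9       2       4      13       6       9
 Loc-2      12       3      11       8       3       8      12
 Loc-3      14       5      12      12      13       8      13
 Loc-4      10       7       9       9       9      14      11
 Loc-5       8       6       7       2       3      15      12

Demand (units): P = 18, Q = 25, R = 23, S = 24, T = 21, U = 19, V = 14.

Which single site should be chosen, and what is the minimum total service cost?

With exactly 1 open, each district uses its cheapest among the chosen.
{Loc-5}: P→Loc-5 8·18=144, Q→Loc-5 6·25=150, R→Loc-5 7·23=161, S→Loc-5 2·24=48, T→Loc-5 3·21=63, U→Loc-5 15·19=285, V→Loc-5 12·14=168. Service cost 1019.
{Loc-1}: service cost 1042
{Loc-2}: service cost 1119
Among all 5 size-1 choices, {Loc-5} is lowest.

Choose Loc-5 only; total service cost 1019.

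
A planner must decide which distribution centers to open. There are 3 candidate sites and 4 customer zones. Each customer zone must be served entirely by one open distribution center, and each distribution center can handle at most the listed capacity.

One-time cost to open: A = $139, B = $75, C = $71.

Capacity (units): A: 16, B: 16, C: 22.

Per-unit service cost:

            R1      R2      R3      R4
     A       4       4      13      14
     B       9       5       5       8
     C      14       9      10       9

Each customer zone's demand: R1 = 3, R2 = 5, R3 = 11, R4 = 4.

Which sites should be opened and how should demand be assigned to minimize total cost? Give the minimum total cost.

Open {B, C}: R1→C 14·3=42, R2→B 5·5=25, R3→B 5·11=55, R4→C 9·4=36.
Loads: B carries 16/16, C carries 7/22. Service 158; fixed 146; total 304.
Next best feasible plan costs 309.

Minimum total cost: 304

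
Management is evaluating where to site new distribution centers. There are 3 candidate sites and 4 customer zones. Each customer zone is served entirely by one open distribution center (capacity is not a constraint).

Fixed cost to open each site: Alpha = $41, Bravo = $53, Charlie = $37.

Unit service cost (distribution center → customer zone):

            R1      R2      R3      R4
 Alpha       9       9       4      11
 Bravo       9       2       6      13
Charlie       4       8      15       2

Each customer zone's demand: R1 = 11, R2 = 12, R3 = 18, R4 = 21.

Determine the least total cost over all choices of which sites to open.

Minimum total cost: 308

For any fixed open set, each customer zone goes to its cheapest open site; total = fixed + service.
{Bravo, Charlie}: R1→Charlie 4·11=44, R2→Bravo 2·12=24, R3→Bravo 6·18=108, R4→Charlie 2·21=42. Service 218; fixed 90; total 308.
{Alpha, Bravo, Charlie}: service 182 + fixed 131 = 313
{Alpha, Charlie}: R1→Charlie 4·11=44, R2→Charlie 8·12=96, R3→Alpha 4·18=72, R4→Charlie 2·21=42. Service 254; fixed 78; total 332.
{Charlie}: R1→Charlie 4·11=44, R2→Charlie 8·12=96, R3→Charlie 15·18=270, R4→Charlie 2·21=42. Service 452; fixed 37; total 489.
No other subset beats 308.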